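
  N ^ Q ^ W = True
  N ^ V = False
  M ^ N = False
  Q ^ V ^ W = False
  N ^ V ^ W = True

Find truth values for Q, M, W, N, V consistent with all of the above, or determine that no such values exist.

Adding constraints 1, 2, 4 mod 2: every variable appears an even number of times on the left, so the left side is 0.
But the right sides sum to 1 (mod 2). 0 ≠ 1 — the system is inconsistent.

No satisfying assignment exists.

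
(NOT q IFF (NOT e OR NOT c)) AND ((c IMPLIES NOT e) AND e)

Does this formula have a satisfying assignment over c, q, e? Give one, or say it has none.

c = False, q = False, e = True

  NOT q IFF (NOT e OR NOT c) = True
    NOT q = True
    NOT e OR NOT c = True
      NOT e = False
      NOT c = True
  (c IMPLIES NOT e) AND e = True
    c IMPLIES NOT e = True
      NOT e = False
Both conjuncts True, so the formula holds.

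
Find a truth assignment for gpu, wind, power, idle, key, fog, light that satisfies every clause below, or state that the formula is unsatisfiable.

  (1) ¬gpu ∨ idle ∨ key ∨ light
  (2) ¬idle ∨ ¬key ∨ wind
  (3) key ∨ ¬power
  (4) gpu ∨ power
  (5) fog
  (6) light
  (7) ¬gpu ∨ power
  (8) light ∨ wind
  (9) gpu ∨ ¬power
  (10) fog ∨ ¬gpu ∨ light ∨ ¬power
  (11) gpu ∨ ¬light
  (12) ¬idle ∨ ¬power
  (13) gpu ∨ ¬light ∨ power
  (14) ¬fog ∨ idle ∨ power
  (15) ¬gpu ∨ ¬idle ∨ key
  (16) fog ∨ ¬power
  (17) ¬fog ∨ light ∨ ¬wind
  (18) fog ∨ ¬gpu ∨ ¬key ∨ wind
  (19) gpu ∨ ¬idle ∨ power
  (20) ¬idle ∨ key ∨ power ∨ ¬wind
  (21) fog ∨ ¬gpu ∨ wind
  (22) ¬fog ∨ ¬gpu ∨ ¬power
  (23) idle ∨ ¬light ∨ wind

Unsatisfiable — no assignment works.

Case fog = True:
  (light) forces light = True.
  (gpu ∨ ¬light) forces gpu = True.
  (¬gpu ∨ power) forces power = True.
  Clause (¬fog ∨ ¬gpu ∨ ¬power) is falsified — contradiction.
Case fog = False:
  Clause (fog) is falsified — contradiction.
Both cases fail, so the formula is unsatisfiable.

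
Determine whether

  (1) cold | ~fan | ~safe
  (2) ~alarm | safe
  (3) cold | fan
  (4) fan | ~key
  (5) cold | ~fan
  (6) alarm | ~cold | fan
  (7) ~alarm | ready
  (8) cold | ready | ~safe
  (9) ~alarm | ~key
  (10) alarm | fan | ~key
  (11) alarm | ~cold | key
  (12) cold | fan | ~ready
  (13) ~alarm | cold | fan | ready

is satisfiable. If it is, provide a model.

fan = True, ready = True, cold = True, safe = False, key = True, alarm = False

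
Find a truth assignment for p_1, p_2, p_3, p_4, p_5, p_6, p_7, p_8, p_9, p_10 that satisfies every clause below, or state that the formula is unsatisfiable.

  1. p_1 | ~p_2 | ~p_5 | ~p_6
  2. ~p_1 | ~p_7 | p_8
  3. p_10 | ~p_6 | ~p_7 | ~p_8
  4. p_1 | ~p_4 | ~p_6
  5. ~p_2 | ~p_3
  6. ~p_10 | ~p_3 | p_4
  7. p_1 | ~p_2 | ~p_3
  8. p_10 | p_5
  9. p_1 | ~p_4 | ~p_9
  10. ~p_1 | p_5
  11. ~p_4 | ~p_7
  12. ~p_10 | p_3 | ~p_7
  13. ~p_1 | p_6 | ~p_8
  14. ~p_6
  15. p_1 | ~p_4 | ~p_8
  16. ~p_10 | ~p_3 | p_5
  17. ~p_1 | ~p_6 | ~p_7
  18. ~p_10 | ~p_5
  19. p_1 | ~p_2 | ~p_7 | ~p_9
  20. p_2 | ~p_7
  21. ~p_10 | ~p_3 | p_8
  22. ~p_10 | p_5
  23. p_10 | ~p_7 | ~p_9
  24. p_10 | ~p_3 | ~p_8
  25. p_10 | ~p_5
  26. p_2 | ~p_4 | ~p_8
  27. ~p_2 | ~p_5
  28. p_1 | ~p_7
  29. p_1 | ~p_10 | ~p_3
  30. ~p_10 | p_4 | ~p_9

No satisfying assignment exists.

Case p_5 = True:
  (~p_6) forces p_6 = False.
  (~p_10 | ~p_5) forces p_10 = False.
  Clause (p_10 | ~p_5) is falsified — contradiction.
Case p_5 = False:
  (p_10 | p_5) forces p_10 = True.
  Clause (~p_10 | p_5) is falsified — contradiction.
Both cases fail, so the formula is unsatisfiable.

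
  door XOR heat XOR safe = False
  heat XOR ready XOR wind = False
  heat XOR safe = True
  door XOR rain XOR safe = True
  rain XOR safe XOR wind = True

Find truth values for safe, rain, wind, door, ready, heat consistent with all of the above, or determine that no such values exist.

safe = False; rain = False; wind = True; door = True; ready = False; heat = True

door XOR heat XOR safe = T XOR T XOR F = False ✓
heat XOR ready XOR wind = T XOR F XOR T = False ✓
heat XOR safe = T XOR F = True ✓
door XOR rain XOR safe = T XOR F XOR F = True ✓
rain XOR safe XOR wind = F XOR F XOR T = True ✓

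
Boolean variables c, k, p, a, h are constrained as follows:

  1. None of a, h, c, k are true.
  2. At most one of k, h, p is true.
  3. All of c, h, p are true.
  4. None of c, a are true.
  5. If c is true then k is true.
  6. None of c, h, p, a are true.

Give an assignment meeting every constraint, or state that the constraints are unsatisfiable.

Case c = True:
  Constraint (1) is violated (c=T) — contradiction.
Case c = False:
  Constraint (3) is violated (c=F) — contradiction.
Both cases fail — unsatisfiable.

Unsatisfiable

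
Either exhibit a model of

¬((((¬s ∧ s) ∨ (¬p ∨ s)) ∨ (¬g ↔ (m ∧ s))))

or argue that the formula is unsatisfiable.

p = True; m = False; s = False; g = False

  ¬((((¬s ∧ s) ∨ (¬p ∨ s)) ∨ (¬g ↔ (m ∧ s)))) = True
    ((¬s ∧ s) ∨ (¬p ∨ s)) ∨ (¬g ↔ (m ∧ s)) = False
      (¬s ∧ s) ∨ (¬p ∨ s) = False
        ¬s ∧ s = False
          ¬s = True
        ¬p ∨ s = False
          ¬p = False
      ¬g ↔ (m ∧ s) = False
        ¬g = True
        m ∧ s = False
The formula evaluates to True.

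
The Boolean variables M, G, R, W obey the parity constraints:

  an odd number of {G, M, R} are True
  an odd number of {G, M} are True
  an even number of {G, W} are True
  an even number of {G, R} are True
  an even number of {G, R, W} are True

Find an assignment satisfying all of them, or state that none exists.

M = True, G = False, R = False, W = False

{G, M, R}: 1 true → odd ✓
{G, M}: 1 true → odd ✓
{G, W}: 0 true → even ✓
{G, R}: 0 true → even ✓
{G, R, W}: 0 true → even ✓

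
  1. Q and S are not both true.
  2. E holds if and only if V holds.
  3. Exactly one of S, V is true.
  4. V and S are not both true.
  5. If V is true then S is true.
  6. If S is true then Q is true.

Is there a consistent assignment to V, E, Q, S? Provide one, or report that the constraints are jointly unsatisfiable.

No satisfying assignment exists.

Case S = True:
  (1) with S=T forces Q = False.
  Constraint (6) is violated (S=T, Q=F) — contradiction.
Case S = False:
  (3) with S=F forces V = True.
  Constraint (5) is violated (V=T, S=F) — contradiction.
Both cases fail — unsatisfiable.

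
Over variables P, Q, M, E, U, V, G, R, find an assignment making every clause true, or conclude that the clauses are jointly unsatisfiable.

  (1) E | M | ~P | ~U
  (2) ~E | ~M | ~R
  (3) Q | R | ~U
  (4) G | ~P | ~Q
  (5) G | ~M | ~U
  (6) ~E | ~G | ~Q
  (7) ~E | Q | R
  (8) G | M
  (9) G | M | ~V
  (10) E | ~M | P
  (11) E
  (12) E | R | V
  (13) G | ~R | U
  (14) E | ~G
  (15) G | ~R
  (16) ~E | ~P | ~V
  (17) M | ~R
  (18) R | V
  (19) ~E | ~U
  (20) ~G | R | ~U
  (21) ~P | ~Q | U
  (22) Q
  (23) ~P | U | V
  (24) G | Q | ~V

Unit clause (E) forces E = True.
In (~E | ~U) only ~U is left, so U = False.
Unit clause (Q) forces Q = True.
In (~E | ~G | ~Q) only ~G is left, so G = False.
In (G | M) only M is left, so M = True.
In (G | ~R | U) only ~R is left, so R = False.
In (R | V) only V is left, so V = True.
In (~P | ~Q | U) only ~P is left, so P = False.
All clauses satisfied.

P = False, Q = True, M = True, E = True, U = False, V = True, G = False, R = False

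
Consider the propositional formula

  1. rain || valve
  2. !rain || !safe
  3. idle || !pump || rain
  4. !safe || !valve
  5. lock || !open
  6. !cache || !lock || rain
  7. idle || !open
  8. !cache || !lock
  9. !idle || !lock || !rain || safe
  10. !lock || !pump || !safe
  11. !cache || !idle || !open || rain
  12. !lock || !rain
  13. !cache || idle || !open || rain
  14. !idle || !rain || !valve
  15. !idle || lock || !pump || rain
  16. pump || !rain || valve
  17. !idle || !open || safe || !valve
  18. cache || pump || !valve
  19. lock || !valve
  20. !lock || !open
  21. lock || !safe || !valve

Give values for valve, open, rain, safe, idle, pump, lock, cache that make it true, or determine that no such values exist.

valve=F, open=F, rain=T, safe=F, idle=T, pump=T, lock=F, cache=T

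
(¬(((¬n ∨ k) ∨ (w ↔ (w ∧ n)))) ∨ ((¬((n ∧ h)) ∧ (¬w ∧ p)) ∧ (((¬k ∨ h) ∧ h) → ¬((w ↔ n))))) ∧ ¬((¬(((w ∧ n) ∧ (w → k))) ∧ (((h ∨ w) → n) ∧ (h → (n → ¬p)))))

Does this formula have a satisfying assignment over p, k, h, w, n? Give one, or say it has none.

Case w = True: the formula simplifies to ¬(((¬n ∨ k) ∨ n)) ∧ ¬((¬((n ∧ k)) ∧ (n ∧ (h → (n → ¬p))))).
  n = True: the conjunct ¬(((¬n ∨ k) ∨ n)) becomes ¬((k ∨ True)) = False.
  n = False: the conjunct ¬(((¬n ∨ k) ∨ n)) becomes ¬((True ∨ False)) = False.
Case w = False: the formula simplifies to ((¬((n ∧ h)) ∧ p) ∧ (((¬k ∨ h) ∧ h) → ¬(¬n))) ∧ ¬(((h → n) ∧ (h → (n → ¬p)))).
  h = True: simplifies to ((¬n ∧ p) ∧ ¬(¬n)) ∧ ¬((n ∧ (n → ¬p))).
    n = True: the conjunct ¬n is False.
    n = False: the conjunct ¬(¬n) becomes ¬(¬False) = False.
  h = False: the conjunct ¬(((h → n) ∧ (h → (n → ¬p)))) becomes ¬((True ∧ True)) = False.
Both cases fail — unsatisfiable.

UNSATISFIABLE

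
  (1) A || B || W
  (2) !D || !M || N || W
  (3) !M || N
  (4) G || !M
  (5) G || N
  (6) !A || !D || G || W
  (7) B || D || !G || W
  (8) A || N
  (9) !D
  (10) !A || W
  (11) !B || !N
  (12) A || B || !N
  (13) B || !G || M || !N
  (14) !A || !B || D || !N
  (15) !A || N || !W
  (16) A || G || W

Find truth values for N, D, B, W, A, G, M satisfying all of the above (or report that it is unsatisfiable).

N=T, D=F, B=F, W=T, A=T, G=T, M=T

Unit clause (!D) forces D = False.
Set N = True.
  then (!B || !N) forces B = False.
  then (A || B || !N) forces A = True.
  then (!A || W) forces W = True.
Set G = True.
  then (B || !G || M || !N) forces M = True.
All clauses satisfied.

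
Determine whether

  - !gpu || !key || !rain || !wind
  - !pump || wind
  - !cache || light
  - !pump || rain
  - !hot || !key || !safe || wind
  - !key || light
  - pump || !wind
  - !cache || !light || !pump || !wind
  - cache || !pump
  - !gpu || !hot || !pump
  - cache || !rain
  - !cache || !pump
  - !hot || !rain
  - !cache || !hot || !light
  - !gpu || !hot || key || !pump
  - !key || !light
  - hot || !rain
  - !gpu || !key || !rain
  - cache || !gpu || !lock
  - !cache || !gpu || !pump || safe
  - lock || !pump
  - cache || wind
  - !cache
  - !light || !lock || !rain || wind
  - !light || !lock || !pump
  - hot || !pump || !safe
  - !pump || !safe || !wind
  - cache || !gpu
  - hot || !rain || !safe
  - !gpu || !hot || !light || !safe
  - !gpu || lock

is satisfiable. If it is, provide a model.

Case cache = True:
  Clause (!cache) is falsified — contradiction.
Case cache = False:
  (cache || !pump) forces pump = False.
  (pump || !wind) forces wind = False.
  Clause (cache || wind) is falsified — contradiction.
Both cases fail, so the formula is unsatisfiable.

UNSATISFIABLE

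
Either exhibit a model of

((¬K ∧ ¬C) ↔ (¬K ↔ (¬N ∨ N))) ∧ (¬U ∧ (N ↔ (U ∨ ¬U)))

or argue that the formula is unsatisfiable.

K = True, U = False, N = True, C = True

  (¬K ∧ ¬C) ↔ (¬K ↔ (¬N ∨ N)) = True
    ¬K ∧ ¬C = False
      ¬K = False
      ¬C = False
    ¬K ↔ (¬N ∨ N) = False
      ¬K = False
      ¬N ∨ N = True
        ¬N = False
  ¬U ∧ (N ↔ (U ∨ ¬U)) = True
    ¬U = True
    N ↔ (U ∨ ¬U) = True
      U ∨ ¬U = True
        ¬U = True
Both conjuncts True, so the formula holds.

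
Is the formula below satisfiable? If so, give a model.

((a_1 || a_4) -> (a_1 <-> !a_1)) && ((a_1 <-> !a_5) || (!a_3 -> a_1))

a_1=F; a_3=T; a_4=F; a_5=F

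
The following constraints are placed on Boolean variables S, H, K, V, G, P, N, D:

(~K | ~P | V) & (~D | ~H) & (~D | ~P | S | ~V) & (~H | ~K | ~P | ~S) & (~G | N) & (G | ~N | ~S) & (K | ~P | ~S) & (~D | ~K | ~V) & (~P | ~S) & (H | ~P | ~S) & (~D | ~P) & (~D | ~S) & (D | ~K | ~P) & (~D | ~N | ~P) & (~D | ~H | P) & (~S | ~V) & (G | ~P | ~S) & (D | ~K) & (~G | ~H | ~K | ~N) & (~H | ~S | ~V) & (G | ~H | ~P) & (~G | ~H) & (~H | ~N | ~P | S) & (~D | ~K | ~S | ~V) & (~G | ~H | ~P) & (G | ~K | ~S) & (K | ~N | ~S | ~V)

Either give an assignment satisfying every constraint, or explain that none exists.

Set S = False.
Set H = False.
Set K = False.
Set V = True.
Set G = False.
Set P = True.
  then (~D | ~P | S | ~V) forces D = False.
Set N = True.
All clauses satisfied.

S: False, H: False, K: False, V: True, G: False, P: True, N: True, D: False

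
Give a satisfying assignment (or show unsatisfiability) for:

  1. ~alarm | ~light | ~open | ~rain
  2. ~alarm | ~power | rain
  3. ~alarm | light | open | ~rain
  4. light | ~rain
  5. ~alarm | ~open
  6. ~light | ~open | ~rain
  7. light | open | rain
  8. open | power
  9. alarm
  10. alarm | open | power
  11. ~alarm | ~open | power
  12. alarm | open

Unit clause (alarm) forces alarm = True.
In (~alarm | ~open) only ~open is left, so open = False.
In (open | power) only power is left, so power = True.
In (~alarm | ~power | rain) only rain is left, so rain = True.
In (~alarm | light | open | ~rain) only light is left, so light = True.
All clauses satisfied.

open=F, alarm=T, rain=T, light=T, power=T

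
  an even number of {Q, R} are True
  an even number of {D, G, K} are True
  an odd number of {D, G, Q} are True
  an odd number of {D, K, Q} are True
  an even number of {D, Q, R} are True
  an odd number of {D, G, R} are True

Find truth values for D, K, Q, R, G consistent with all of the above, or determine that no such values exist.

D=F, K=T, Q=F, R=F, G=T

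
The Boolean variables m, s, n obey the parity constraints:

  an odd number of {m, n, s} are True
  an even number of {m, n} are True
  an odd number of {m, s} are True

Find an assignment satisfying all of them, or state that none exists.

m = False, s = True, n = False

{m, n, s}: 1 true → odd ✓
{m, n}: 0 true → even ✓
{m, s}: 1 true → odd ✓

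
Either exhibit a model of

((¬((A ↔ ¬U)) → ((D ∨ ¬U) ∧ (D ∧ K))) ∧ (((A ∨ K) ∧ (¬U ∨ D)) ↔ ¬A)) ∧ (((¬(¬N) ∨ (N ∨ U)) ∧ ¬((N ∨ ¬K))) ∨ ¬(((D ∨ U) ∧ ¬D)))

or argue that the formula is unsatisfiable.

A = False; K = True; U = True; N = True; D = True

  (¬((A ↔ ¬U)) → ((D ∨ ¬U) ∧ (D ∧ K))) ∧ (((A ∨ K) ∧ (¬U ∨ D)) ↔ ¬A) = True
    ¬((A ↔ ¬U)) → ((D ∨ ¬U) ∧ (D ∧ K)) = True
      ¬((A ↔ ¬U)) = False
        A ↔ ¬U = True
          ¬U = False
      (D ∨ ¬U) ∧ (D ∧ K) = True
        D ∨ ¬U = True
          ¬U = False
        D ∧ K = True
    ((A ∨ K) ∧ (¬U ∨ D)) ↔ ¬A = True
      (A ∨ K) ∧ (¬U ∨ D) = True
        A ∨ K = True
        ¬U ∨ D = True
          ¬U = False
      ¬A = True
  ((¬(¬N) ∨ (N ∨ U)) ∧ ¬((N ∨ ¬K))) ∨ ¬(((D ∨ U) ∧ ¬D)) = True
    (¬(¬N) ∨ (N ∨ U)) ∧ ¬((N ∨ ¬K)) = False
      ¬(¬N) ∨ (N ∨ U) = True
        ¬(¬N) = True
          ¬N = False
        N ∨ U = True
      ¬((N ∨ ¬K)) = False
        N ∨ ¬K = True
          ¬K = False
    ¬(((D ∨ U) ∧ ¬D)) = True
      (D ∨ U) ∧ ¬D = False
        D ∨ U = True
        ¬D = False
Both conjuncts True, so the formula holds.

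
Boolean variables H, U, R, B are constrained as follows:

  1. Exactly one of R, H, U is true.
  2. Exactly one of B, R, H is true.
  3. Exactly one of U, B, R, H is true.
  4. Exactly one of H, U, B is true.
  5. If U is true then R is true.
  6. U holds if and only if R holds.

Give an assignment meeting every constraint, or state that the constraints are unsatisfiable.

H = True, U = False, R = False, B = False

  (1) {R, H, U}: 1 true — exactly one ✓
  (2) {B, R, H}: 1 true — exactly one ✓
  (3) {U, B, R, H}: 1 true — exactly one ✓
  (4) {H, U, B}: 1 true — exactly one ✓
  (5) U=F ⇒ R: vacuous ✓
  (6) U=F, R=F — same ✓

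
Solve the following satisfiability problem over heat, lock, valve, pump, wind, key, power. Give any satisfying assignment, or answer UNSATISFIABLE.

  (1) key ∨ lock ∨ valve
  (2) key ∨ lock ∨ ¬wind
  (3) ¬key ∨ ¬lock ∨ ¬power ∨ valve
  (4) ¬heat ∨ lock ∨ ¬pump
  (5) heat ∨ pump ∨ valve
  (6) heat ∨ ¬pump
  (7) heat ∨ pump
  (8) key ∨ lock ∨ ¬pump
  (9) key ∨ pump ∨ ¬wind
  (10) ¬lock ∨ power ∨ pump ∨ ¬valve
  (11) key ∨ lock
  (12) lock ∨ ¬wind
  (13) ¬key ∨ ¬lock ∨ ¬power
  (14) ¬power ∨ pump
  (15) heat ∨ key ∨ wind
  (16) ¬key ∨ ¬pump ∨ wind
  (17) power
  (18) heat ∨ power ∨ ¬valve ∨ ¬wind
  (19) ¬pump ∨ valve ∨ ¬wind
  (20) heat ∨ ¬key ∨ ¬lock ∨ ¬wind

heat = True, lock = True, valve = True, pump = True, wind = False, key = False, power = True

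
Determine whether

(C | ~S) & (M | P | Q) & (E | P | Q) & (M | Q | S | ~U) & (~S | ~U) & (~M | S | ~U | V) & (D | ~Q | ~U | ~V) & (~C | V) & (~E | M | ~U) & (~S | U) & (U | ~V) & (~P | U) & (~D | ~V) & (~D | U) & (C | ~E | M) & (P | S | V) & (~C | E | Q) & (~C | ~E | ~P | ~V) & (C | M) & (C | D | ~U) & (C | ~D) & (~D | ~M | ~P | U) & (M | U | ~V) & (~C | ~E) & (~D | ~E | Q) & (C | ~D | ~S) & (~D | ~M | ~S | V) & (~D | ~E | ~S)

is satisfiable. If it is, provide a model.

The formula is unsatisfiable.

Case V = True:
  (U | ~V) forces U = True.
  (~S | ~U) forces S = False.
  (~D | ~V) forces D = False.
  (D | ~Q | ~U | ~V) forces Q = False.
  (M | Q | S | ~U) forces M = True.
  (C | D | ~U) forces C = True.
  (~C | E | Q) forces E = True.
  Clause (~C | ~E) is falsified — contradiction.
Case V = False:
  (~C | V) forces C = False.
  (C | ~S) forces S = False.
  (P | S | V) forces P = True.
  (~P | U) forces U = True.
  (~M | S | ~U | V) forces M = False.
  Clause (C | M) is falsified — contradiction.
Both cases fail, so the formula is unsatisfiable.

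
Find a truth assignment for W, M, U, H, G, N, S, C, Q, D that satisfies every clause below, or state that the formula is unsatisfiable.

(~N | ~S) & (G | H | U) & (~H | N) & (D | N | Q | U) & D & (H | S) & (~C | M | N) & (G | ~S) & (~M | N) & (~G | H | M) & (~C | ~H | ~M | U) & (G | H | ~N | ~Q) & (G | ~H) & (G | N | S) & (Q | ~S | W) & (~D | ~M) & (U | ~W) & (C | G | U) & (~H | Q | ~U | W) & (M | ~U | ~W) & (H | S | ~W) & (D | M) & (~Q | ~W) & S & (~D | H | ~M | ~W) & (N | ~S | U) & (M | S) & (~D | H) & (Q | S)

Case H = True:
  (~H | N) forces N = True.
  (~N | ~S) forces S = False.
  Clause (S) is falsified — contradiction.
Case H = False:
  (D) forces D = True.
  Clause (~D | H) is falsified — contradiction.
Both cases fail, so the formula is unsatisfiable.

Unsatisfiable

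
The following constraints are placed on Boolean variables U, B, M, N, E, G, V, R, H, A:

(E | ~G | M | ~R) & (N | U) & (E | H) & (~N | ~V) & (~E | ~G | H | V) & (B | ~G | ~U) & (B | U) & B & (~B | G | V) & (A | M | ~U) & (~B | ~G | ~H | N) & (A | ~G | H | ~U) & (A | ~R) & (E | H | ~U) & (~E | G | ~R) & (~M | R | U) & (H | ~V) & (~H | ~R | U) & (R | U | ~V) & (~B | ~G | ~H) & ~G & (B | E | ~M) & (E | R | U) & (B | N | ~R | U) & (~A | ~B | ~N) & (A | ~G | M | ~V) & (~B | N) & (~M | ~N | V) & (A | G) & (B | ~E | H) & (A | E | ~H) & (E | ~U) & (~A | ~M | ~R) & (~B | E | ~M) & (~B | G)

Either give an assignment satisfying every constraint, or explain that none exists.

UNSATISFIABLE

Case B = True:
  (~G) forces G = False.
  Clause (~B | G) is falsified — contradiction.
Case B = False:
  Clause (B) is falsified — contradiction.
Both cases fail, so the formula is unsatisfiable.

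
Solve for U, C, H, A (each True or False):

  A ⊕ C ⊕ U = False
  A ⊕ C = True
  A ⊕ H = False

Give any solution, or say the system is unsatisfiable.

U = True, C = False, H = True, A = True

A ⊕ C ⊕ U = T ⊕ F ⊕ T = False ✓
A ⊕ C = T ⊕ F = True ✓
A ⊕ H = T ⊕ T = False ✓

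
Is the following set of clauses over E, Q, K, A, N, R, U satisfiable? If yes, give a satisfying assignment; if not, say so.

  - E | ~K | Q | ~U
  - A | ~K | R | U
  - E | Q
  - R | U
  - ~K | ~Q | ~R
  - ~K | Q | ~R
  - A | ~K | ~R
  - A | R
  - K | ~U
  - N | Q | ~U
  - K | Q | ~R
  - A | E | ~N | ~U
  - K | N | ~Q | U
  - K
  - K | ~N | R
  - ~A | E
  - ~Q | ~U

Unit clause (K) forces K = True.
Try E = False:
  (E | Q) forces Q = True.
  (~K | ~Q | ~R) forces R = False.
  (R | U) forces U = True.
  clause (~Q | ~U) is falsified — backtrack.
So E = True.
Set Q = False.
  then (~K | Q | ~R) forces R = False.
  then (A | R) forces A = True.
  then (R | U) forces U = True.
  then (N | Q | ~U) forces N = True.
All clauses satisfied.

E=T; Q=F; K=T; A=T; N=T; R=F; U=T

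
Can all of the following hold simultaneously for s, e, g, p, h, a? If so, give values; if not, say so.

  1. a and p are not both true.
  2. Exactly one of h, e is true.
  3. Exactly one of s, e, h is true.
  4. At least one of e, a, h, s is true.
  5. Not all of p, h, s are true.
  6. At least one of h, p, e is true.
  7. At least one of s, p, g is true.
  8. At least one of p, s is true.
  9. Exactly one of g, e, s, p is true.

s = False; e = False; g = False; p = True; h = True; a = False

  (1) a=F, p=T — not both ✓
  (2) {h, e}: 1 true — exactly one ✓
  (3) {s, e, h}: 1 true — exactly one ✓
  (4) {e, a, h, s}: 1 true — at least one ✓
  (5) {p, h, s}: 2/3 true — not all ✓
  (6) {h, p, e}: 2 true — at least one ✓
  (7) {s, p, g}: 1 true — at least one ✓
  (8) {p, s}: 1 true — at least one ✓
  (9) {g, e, s, p}: 1 true — exactly one ✓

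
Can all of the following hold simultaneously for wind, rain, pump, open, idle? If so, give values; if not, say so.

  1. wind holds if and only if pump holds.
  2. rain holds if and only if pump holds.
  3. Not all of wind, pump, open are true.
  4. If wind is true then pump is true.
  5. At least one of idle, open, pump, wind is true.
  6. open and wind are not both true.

wind = False, rain = False, pump = False, open = True, idle = True

  (1) wind=F, pump=F — same ✓
  (2) rain=F, pump=F — same ✓
  (3) {wind, pump, open}: 1/3 true — not all ✓
  (4) wind=F ⇒ pump: vacuous ✓
  (5) {idle, open, pump, wind}: 2 true — at least one ✓
  (6) open=T, wind=F — not both ✓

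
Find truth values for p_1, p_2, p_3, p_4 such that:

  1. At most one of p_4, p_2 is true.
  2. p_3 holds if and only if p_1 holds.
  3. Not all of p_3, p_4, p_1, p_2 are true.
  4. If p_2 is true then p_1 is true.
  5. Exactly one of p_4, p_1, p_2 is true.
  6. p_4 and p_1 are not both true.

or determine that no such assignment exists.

p_1 = True, p_2 = False, p_3 = True, p_4 = False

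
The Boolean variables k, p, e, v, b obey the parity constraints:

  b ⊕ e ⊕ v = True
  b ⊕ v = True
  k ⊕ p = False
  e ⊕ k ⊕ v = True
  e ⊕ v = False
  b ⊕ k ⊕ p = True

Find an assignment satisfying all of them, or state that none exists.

k: True, p: True, e: False, v: False, b: True

b ⊕ e ⊕ v = T ⊕ F ⊕ F = True ✓
b ⊕ v = T ⊕ F = True ✓
k ⊕ p = T ⊕ T = False ✓
e ⊕ k ⊕ v = F ⊕ T ⊕ F = True ✓
e ⊕ v = F ⊕ F = False ✓
b ⊕ k ⊕ p = T ⊕ T ⊕ T = True ✓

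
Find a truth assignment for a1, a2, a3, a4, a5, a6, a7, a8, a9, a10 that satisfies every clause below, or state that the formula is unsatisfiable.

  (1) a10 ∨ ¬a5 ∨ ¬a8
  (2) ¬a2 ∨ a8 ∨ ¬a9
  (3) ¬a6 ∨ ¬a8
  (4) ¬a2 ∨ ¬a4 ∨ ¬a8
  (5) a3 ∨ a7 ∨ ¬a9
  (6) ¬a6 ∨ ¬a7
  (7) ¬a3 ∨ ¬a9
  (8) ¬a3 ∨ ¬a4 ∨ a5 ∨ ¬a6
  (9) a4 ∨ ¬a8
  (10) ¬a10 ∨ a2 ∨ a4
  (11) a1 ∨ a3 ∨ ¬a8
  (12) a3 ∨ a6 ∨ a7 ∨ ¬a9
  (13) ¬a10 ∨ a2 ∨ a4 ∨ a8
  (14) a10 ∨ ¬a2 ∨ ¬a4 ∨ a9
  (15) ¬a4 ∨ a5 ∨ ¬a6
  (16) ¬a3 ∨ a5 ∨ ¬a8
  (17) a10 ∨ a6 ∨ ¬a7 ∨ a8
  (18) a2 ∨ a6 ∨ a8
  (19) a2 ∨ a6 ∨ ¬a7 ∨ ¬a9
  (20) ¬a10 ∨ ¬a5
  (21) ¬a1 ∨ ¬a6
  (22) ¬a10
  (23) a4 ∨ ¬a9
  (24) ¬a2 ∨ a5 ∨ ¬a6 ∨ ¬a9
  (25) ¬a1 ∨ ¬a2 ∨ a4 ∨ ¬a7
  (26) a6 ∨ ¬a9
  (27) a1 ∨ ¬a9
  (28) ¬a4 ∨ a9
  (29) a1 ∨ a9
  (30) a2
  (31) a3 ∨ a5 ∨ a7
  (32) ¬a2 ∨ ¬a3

a1 = True, a2 = True, a3 = False, a4 = False, a5 = True, a6 = False, a7 = False, a8 = False, a9 = False, a10 = False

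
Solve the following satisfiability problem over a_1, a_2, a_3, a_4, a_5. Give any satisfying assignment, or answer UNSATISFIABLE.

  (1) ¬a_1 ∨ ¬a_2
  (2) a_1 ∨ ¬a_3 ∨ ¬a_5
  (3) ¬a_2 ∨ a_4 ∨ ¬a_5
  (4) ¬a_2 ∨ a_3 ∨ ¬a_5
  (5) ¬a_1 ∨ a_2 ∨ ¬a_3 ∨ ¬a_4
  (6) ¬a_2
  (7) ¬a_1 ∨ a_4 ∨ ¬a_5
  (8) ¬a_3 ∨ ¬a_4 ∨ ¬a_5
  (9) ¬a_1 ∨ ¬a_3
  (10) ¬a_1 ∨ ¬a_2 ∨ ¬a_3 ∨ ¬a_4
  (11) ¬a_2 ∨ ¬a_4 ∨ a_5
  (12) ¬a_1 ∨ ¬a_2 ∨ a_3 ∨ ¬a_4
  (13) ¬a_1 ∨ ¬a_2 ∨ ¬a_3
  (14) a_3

a_1: False; a_2: False; a_3: True; a_4: False; a_5: False

Unit clause (¬a_2) forces a_2 = False.
Unit clause (a_3) forces a_3 = True.
In (¬a_1 ∨ ¬a_3) only ¬a_1 is left, so a_1 = False.
In (a_1 ∨ ¬a_3 ∨ ¬a_5) only ¬a_5 is left, so a_5 = False.
Set a_4 = False.
All clauses satisfied.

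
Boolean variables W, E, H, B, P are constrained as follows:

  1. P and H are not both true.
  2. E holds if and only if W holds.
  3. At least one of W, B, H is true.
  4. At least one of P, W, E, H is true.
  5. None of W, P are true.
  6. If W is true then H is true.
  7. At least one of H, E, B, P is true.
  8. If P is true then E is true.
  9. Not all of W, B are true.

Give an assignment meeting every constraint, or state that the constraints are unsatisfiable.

W: False; E: False; H: True; B: True; P: False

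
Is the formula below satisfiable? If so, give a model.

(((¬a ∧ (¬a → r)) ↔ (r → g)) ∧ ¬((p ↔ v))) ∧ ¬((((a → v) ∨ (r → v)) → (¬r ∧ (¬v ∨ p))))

v = True, g = True, p = False, a = False, r = True

  ((¬a ∧ (¬a → r)) ↔ (r → g)) ∧ ¬((p ↔ v)) = True
    (¬a ∧ (¬a → r)) ↔ (r → g) = True
      ¬a ∧ (¬a → r) = True
        ¬a = True
        ¬a → r = True
          ¬a = True
      r → g = True
    ¬((p ↔ v)) = True
      p ↔ v = False
  ¬((((a → v) ∨ (r → v)) → (¬r ∧ (¬v ∨ p)))) = True
    ((a → v) ∨ (r → v)) → (¬r ∧ (¬v ∨ p)) = False
      (a → v) ∨ (r → v) = True
        a → v = True
        r → v = True
      ¬r ∧ (¬v ∨ p) = False
        ¬r = False
        ¬v ∨ p = False
          ¬v = False
Both conjuncts True, so the formula holds.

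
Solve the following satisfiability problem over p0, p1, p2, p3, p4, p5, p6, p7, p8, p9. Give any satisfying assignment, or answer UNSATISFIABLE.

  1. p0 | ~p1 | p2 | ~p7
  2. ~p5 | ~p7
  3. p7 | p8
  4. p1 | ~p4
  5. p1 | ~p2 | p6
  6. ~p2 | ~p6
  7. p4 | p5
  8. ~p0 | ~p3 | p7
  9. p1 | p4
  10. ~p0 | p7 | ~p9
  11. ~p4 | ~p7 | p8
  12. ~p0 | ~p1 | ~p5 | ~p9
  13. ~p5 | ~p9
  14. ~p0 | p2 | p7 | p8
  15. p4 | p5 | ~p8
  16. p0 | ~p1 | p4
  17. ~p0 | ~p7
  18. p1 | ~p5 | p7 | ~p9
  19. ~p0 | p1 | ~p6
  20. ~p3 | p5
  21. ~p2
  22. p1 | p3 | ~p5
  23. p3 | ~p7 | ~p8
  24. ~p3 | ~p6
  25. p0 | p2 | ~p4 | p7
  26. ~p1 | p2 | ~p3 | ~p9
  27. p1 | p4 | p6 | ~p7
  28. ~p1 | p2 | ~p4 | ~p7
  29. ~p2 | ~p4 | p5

Unit clause (~p2) forces p2 = False.
Set p0 = True.
  then (~p0 | ~p7) forces p7 = False.
  then (p7 | p8) forces p8 = True.
  then (~p0 | ~p3 | p7) forces p3 = False.
  then (~p0 | p7 | ~p9) forces p9 = False.
Try p1 = False:
  (p1 | ~p4) forces p4 = False.
  clause (p1 | p4) is falsified — backtrack.
So p1 = True.
Set p4 = True.
Set p5 = False.
Set p6 = True.
All clauses satisfied.

p0: True; p1: True; p2: False; p3: False; p4: True; p5: False; p6: True; p7: False; p8: True; p9: False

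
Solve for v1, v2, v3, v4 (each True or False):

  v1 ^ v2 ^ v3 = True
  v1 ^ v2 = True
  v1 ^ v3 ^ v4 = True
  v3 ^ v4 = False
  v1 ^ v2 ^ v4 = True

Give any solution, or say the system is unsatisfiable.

v1 = True, v2 = False, v3 = False, v4 = False

v1 ^ v2 ^ v3 = T ^ F ^ F = True ✓
v1 ^ v2 = T ^ F = True ✓
v1 ^ v3 ^ v4 = T ^ F ^ F = True ✓
v3 ^ v4 = F ^ F = False ✓
v1 ^ v2 ^ v4 = T ^ F ^ F = True ✓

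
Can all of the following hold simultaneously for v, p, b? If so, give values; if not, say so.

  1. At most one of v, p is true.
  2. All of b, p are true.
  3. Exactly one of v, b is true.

v: False, p: True, b: True

  (1) {v, p}: 1 true — at most one ✓
  (2) {b, p}: all 2 true ✓
  (3) {v, b}: 1 true — exactly one ✓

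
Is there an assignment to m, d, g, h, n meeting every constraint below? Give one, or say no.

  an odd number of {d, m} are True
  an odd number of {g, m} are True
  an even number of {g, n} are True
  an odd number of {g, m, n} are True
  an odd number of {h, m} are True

m = True; d = False; g = False; h = False; n = False

{d, m}: 1 true → odd ✓
{g, m}: 1 true → odd ✓
{g, n}: 0 true → even ✓
{g, m, n}: 1 true → odd ✓
{h, m}: 1 true → odd ✓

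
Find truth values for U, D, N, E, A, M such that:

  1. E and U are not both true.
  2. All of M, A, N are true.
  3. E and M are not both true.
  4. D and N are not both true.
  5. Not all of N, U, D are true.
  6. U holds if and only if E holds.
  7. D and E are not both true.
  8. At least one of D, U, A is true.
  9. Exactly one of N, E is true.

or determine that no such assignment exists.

U: False; D: False; N: True; E: False; A: True; M: True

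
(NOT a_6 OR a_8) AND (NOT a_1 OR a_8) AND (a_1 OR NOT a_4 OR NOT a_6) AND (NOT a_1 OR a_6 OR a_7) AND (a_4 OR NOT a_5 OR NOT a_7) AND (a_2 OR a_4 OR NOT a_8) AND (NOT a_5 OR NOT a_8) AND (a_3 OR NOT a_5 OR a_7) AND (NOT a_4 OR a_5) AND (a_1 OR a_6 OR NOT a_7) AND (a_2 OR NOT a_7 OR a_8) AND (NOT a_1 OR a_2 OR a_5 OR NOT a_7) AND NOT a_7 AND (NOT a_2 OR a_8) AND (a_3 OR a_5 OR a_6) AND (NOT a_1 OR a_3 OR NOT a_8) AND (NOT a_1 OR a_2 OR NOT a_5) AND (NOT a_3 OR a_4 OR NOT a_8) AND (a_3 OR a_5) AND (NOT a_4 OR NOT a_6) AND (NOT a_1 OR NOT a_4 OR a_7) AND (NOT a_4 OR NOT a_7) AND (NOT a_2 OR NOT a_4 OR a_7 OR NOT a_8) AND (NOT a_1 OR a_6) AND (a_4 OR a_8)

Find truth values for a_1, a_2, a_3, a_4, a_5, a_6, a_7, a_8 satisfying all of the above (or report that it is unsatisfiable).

a_1=F, a_2=F, a_3=T, a_4=T, a_5=T, a_6=F, a_7=F, a_8=F

Unit clause (NOT a_7) forces a_7 = False.
Set a_1 = False.
Try a_2 = True:
  (NOT a_2 OR a_8) forces a_8 = True.
  (NOT a_5 OR NOT a_8) forces a_5 = False.
  (NOT a_4 OR a_5) forces a_4 = False.
  (NOT a_3 OR a_4 OR NOT a_8) forces a_3 = False.
  clause (a_3 OR a_5) is falsified — backtrack.
So a_2 = False.
Set a_3 = True.
Try a_4 = False:
  (a_2 OR a_4 OR NOT a_8) forces a_8 = False.
  clause (a_4 OR a_8) is falsified — backtrack.
So a_4 = True.
  then (a_1 OR NOT a_4 OR NOT a_6) forces a_6 = False.
  then (NOT a_4 OR a_5) forces a_5 = True.
  then (NOT a_5 OR NOT a_8) forces a_8 = False.
All clauses satisfied.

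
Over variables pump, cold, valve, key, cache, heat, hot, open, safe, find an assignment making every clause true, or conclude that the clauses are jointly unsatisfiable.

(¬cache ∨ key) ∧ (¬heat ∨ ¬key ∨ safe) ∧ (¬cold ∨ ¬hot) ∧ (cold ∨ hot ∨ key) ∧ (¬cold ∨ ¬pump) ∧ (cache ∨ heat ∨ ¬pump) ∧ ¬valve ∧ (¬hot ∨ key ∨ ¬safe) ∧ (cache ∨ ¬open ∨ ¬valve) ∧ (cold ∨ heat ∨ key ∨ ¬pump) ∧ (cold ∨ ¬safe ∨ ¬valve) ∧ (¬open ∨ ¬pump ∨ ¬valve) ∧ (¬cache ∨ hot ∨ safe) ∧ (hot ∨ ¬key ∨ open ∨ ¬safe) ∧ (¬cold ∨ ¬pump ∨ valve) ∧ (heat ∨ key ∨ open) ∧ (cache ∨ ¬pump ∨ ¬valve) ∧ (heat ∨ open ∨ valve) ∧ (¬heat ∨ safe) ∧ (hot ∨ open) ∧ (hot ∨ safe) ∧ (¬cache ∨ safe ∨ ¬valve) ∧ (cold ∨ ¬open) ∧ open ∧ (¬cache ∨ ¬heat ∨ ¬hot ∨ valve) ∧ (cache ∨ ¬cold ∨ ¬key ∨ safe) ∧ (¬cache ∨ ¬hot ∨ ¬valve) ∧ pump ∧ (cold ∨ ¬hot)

Unsatisfiable — no assignment works.

Case pump = True:
  (¬cold ∨ ¬pump) forces cold = False.
  (¬valve) forces valve = False.
  (cold ∨ ¬open) forces open = False.
  Clause (open) is falsified — contradiction.
Case pump = False:
  Clause (pump) is falsified — contradiction.
Both cases fail, so the formula is unsatisfiable.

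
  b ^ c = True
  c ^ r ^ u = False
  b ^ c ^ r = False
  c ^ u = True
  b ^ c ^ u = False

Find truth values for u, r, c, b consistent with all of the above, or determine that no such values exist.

u = True; r = True; c = False; b = True

b ^ c = T ^ F = True ✓
c ^ r ^ u = F ^ T ^ T = False ✓
b ^ c ^ r = T ^ F ^ T = False ✓
c ^ u = F ^ T = True ✓
b ^ c ^ u = T ^ F ^ T = False ✓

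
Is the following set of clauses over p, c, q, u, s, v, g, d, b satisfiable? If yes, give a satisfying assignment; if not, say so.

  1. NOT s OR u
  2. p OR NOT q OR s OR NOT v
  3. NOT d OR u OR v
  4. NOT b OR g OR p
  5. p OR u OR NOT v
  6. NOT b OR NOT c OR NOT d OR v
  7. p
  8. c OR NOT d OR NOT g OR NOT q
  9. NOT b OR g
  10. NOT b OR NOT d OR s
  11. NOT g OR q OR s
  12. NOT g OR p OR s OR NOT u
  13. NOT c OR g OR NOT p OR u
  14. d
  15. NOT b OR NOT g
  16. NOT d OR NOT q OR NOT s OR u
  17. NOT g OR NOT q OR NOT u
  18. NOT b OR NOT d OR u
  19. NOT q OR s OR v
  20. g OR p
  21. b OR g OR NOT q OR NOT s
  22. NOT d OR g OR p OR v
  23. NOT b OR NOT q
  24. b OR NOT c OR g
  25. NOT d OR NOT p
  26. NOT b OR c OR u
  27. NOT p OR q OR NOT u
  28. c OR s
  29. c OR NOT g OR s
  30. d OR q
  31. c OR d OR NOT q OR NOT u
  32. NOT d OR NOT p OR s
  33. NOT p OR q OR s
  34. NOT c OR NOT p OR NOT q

Case p = True:
  (d) forces d = True.
  Clause (NOT d OR NOT p) is falsified — contradiction.
Case p = False:
  Clause (p) is falsified — contradiction.
Both cases fail, so the formula is unsatisfiable.

Unsatisfiable — no assignment works.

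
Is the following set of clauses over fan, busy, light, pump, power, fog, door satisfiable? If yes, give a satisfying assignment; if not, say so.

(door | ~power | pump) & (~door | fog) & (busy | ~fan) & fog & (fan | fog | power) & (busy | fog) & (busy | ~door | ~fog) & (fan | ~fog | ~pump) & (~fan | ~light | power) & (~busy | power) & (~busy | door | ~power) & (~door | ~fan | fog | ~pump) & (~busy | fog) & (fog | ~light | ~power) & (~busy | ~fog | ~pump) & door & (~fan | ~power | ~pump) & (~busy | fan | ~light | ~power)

Unit clause (fog) forces fog = True.
Unit clause (door) forces door = True.
In (busy | ~door | ~fog) only busy is left, so busy = True.
In (~busy | power) only power is left, so power = True.
In (~busy | ~fog | ~pump) only ~pump is left, so pump = False.
Set fan = True.
Set light = False.
All clauses satisfied.

fan=T, busy=T, light=F, pump=F, power=T, fog=T, door=T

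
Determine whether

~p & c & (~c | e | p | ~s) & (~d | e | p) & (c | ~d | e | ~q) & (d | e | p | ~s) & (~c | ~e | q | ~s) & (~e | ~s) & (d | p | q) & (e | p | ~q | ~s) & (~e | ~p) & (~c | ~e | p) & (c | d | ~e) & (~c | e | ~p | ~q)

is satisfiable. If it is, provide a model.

Unit clause (~p) forces p = False.
Unit clause (c) forces c = True.
In (~c | ~e | p) only ~e is left, so e = False.
In (~c | e | p | ~s) only ~s is left, so s = False.
In (~d | e | p) only ~d is left, so d = False.
In (d | p | q) only q is left, so q = True.
All clauses satisfied.

s: False, c: True, q: True, d: False, e: False, p: False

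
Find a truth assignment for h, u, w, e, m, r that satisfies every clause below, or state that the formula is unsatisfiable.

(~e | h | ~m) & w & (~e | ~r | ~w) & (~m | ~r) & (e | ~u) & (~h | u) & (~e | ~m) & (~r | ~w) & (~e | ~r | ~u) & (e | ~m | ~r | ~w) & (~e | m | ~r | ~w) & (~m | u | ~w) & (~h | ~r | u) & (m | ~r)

h = False; u = False; w = True; e = True; m = False; r = False

Unit clause (w) forces w = True.
In (~r | ~w) only ~r is left, so r = False.
Set h = False.
Set u = False.
  then (~m | u | ~w) forces m = False.
Set e = True.
All clauses satisfied.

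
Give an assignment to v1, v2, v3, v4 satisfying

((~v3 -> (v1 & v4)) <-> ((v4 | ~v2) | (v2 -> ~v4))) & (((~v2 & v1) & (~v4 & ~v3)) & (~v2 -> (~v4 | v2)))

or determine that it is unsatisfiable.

Case v4 = True: the conjunct ~v4 is False.
Case v4 = False: the formula simplifies to v3 & ((~v2 & v1) & ~v3).
  v3 = True: the conjunct ~v3 is False.
  v3 = False: the conjunct v3 is False.
Both cases fail — unsatisfiable.

Unsatisfiable — no assignment works.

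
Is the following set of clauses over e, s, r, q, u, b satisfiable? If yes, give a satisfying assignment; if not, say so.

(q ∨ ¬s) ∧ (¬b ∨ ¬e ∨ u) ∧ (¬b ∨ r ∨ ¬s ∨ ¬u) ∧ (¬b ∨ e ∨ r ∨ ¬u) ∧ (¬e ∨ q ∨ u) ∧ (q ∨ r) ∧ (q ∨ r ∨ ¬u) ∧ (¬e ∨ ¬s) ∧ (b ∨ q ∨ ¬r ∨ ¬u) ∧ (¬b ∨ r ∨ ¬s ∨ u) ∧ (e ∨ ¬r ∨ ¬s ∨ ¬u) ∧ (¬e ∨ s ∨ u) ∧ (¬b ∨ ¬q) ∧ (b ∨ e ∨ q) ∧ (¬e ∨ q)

e=T, s=F, r=T, q=T, u=T, b=F

Set e = True.
  then (¬e ∨ ¬s) forces s = False.
  then (¬e ∨ s ∨ u) forces u = True.
  then (¬e ∨ q) forces q = True.
  then (¬b ∨ ¬q) forces b = False.
Set r = True.
All clauses satisfied.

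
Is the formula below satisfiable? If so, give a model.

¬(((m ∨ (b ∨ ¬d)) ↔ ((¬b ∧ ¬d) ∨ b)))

d = True; m = True; b = False

  ¬(((m ∨ (b ∨ ¬d)) ↔ ((¬b ∧ ¬d) ∨ b))) = True
    (m ∨ (b ∨ ¬d)) ↔ ((¬b ∧ ¬d) ∨ b) = False
      m ∨ (b ∨ ¬d) = True
        b ∨ ¬d = False
          ¬d = False
      (¬b ∧ ¬d) ∨ b = False
        ¬b ∧ ¬d = False
          ¬b = True
          ¬d = False
The formula evaluates to True.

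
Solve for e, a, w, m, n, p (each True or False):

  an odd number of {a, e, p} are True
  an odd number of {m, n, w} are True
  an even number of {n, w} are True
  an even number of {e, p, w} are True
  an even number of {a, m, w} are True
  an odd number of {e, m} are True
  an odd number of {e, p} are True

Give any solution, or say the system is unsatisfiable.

e: False, a: False, w: True, m: True, n: True, p: True

{a, e, p}: 1 true → odd ✓
{m, n, w}: 3 true → odd ✓
{n, w}: 2 true → even ✓
{e, p, w}: 2 true → even ✓
{a, m, w}: 2 true → even ✓
{e, m}: 1 true → odd ✓
{e, p}: 1 true → odd ✓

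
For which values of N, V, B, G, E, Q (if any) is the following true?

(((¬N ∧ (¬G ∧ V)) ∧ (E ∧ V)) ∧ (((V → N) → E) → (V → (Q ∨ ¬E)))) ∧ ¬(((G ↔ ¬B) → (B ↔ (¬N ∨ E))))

Unsatisfiable — no assignment works.

Case E = True: the formula simplifies to (((¬N ∧ (¬G ∧ V)) ∧ V) ∧ (V → Q)) ∧ ¬(((G ↔ ¬B) → B)).
  V = True: simplifies to ((¬N ∧ ¬G) ∧ Q) ∧ ¬(((G ↔ ¬B) → B)).
    G = True: the conjunct ¬G is False.
    G = False: simplifies to (¬N ∧ Q) ∧ ¬((B → B)).
      B = True: the conjunct ¬((B → B)) becomes ¬((True → True)) = False.
      B = False: the conjunct ¬((B → B)) becomes ¬((False → False)) = False.
  V = False: the conjunct V is False.
Case E = False: the conjunct E is False.
Both cases fail — unsatisfiable.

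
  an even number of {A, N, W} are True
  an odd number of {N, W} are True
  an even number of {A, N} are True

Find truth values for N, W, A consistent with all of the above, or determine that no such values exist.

N: True, W: False, A: True

{A, N, W}: 2 true → even ✓
{N, W}: 1 true → odd ✓
{A, N}: 2 true → even ✓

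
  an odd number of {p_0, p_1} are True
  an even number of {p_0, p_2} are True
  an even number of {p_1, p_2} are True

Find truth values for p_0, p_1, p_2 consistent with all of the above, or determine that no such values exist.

Unsatisfiable

Adding constraints 1, 2, 3 mod 2: every variable appears an even number of times on the left, so the left side is 0.
But the right sides sum to 1 (mod 2). 0 ≠ 1 — the system is inconsistent.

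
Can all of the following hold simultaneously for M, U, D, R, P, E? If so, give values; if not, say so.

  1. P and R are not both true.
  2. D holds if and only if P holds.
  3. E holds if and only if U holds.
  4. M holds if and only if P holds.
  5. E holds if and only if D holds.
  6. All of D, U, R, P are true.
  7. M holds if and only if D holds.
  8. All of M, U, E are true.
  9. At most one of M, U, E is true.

Case U = True:
  (3) with U=T forces E = True.
  Constraint (9) is violated (U=T, E=T) — contradiction.
Case U = False:
  Constraint (6) is violated (U=F) — contradiction.
Both cases fail — unsatisfiable.

No satisfying assignment exists.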